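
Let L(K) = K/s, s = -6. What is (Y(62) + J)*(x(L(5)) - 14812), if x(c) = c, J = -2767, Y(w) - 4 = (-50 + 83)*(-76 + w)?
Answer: 95542775/2 ≈ 4.7771e+7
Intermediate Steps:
Y(w) = -2504 + 33*w (Y(w) = 4 + (-50 + 83)*(-76 + w) = 4 + 33*(-76 + w) = 4 + (-2508 + 33*w) = -2504 + 33*w)
L(K) = -K/6 (L(K) = K/(-6) = K*(-1/6) = -K/6)
(Y(62) + J)*(x(L(5)) - 14812) = ((-2504 + 33*62) - 2767)*(-1/6*5 - 14812) = ((-2504 + 2046) - 2767)*(-5/6 - 14812) = (-458 - 2767)*(-88877/6) = -3225*(-88877/6) = 95542775/2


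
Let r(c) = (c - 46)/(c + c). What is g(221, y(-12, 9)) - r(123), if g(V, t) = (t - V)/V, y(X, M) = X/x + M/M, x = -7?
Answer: -495007/380562 ≈ -1.3007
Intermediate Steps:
r(c) = (-46 + c)/(2*c) (r(c) = (-46 + c)/((2*c)) = (-46 + c)*(1/(2*c)) = (-46 + c)/(2*c))
y(X, M) = 1 - X/7 (y(X, M) = X/(-7) + M/M = X*(-⅐) + 1 = -X/7 + 1 = 1 - X/7)
g(V, t) = (t - V)/V
g(221, y(-12, 9)) - r(123) = ((1 - ⅐*(-12)) - 1*221)/221 - (-46 + 123)/(2*123) = ((1 + 12/7) - 221)/221 - 77/(2*123) = (19/7 - 221)/221 - 1*77/246 = (1/221)*(-1528/7) - 77/246 = -1528/1547 - 77/246 = -495007/380562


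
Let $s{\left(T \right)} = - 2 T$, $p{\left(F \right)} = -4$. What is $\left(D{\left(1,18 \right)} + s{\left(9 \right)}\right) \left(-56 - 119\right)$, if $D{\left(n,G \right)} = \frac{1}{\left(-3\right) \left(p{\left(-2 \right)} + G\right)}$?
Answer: $\frac{18925}{6} \approx 3154.2$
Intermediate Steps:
$D{\left(n,G \right)} = \frac{1}{12 - 3 G}$ ($D{\left(n,G \right)} = \frac{1}{\left(-3\right) \left(-4 + G\right)} = \frac{1}{12 - 3 G}$)
$\left(D{\left(1,18 \right)} + s{\left(9 \right)}\right) \left(-56 - 119\right) = \left(- \frac{1}{-12 + 3 \cdot 18} - 18\right) \left(-56 - 119\right) = \left(- \frac{1}{-12 + 54} - 18\right) \left(-175\right) = \left(- \frac{1}{42} - 18\right) \left(-175\right) = \left(- \frac{757}{42}\right) \left(-175\right) = \frac{18925}{6}$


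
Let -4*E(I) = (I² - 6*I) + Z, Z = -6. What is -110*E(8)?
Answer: 275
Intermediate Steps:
E(I) = 3/2 - I²/4 + 3*I/2 (E(I) = -((I² - 6*I) - 6)/4 = -(-6 + I² - 6*I)/4 = 3/2 - I²/4 + 3*I/2)
-110*E(8) = -110*(3/2 - ¼*8² + (3/2)*8) = -110*(3/2 - ¼*64 + 12) = -110*(3/2 - 16 + 12) = -110*(-5/2) = 275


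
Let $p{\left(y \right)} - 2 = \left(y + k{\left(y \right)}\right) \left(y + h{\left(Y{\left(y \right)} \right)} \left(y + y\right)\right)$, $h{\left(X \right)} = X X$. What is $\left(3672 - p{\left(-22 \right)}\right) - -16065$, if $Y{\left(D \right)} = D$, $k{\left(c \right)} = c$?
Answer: $-918257$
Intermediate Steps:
$h{\left(X \right)} = X^{2}$
$p{\left(y \right)} = 2 + 2 y \left(y + 2 y^{3}\right)$ ($p{\left(y \right)} = 2 + \left(y + y\right) \left(y + y^{2} \left(y + y\right)\right) = 2 + 2 y \left(y + y^{2} \cdot 2 y\right) = 2 + 2 y \left(y + 2 y^{3}\right)$)
$\left(3672 - p{\left(-22 \right)}\right) - -16065 = \left(3672 - \left(2 + 2 \left(-22\right)^{2} + 4 \left(-22\right)^{4}\right)\right) - -16065 = \left(3672 - \left(2 + 2 \cdot 484 + 4 \cdot 234256\right)\right) + 16065 = \left(3672 - \left(2 + 968 + 937024\right)\right) + 16065 = \left(3672 - 937994\right) + 16065 = -934322 + 16065 = -918257$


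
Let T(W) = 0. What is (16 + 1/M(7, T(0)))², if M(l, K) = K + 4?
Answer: 4225/16 ≈ 264.06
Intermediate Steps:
M(l, K) = 4 + K
(16 + 1/M(7, T(0)))² = (16 + 1/(4 + 0))² = (16 + 1/4)² = (16 + ¼)² = (65/4)² = 4225/16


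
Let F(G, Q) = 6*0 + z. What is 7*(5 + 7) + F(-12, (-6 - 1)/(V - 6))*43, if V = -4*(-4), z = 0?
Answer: 84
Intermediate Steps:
V = 16
F(G, Q) = 0 (F(G, Q) = 6*0 + 0 = 0 + 0 = 0)
7*(5 + 7) + F(-12, (-6 - 1)/(V - 6))*43 = 7*(5 + 7) + 0*43 = 7*12 + 0 = 84 + 0 = 84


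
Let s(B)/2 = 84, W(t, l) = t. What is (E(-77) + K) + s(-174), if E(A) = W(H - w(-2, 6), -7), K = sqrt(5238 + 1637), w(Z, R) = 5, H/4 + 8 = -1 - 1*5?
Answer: 107 + 25*sqrt(11) ≈ 189.92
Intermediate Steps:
H = -56 (H = -32 + 4*(-1 - 1*5) = -32 + 4*(-1 - 5) = -32 + 4*(-6) = -32 - 24 = -56)
K = 25*sqrt(11) (K = sqrt(6875) = 25*sqrt(11) ≈ 82.916)
s(B) = 168 (s(B) = 2*84 = 168)
E(A) = -61 (E(A) = -56 - 1*5 = -56 - 5 = -61)
(E(-77) + K) + s(-174) = (-61 + 25*sqrt(11)) + 168 = 107 + 25*sqrt(11)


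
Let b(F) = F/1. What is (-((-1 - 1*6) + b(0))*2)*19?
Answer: 266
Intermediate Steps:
b(F) = F (b(F) = F*1 = F)
(-((-1 - 1*6) + b(0))*2)*19 = (-((-1 - 1*6) + 0)*2)*19 = (-((-1 - 6) + 0)*2)*19 = (-(-7 + 0)*2)*19 = (-1*(-7)*2)*19 = (7*2)*19 = 14*19 = 266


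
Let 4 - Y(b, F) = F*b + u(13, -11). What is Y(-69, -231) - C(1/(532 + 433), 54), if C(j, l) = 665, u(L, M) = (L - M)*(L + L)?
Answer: -17224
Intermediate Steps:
u(L, M) = 2*L*(L - M) (u(L, M) = (L - M)*(2*L) = 2*L*(L - M))
Y(b, F) = -620 - F*b (Y(b, F) = 4 - (F*b + 2*13*(13 - 1*(-11))) = 4 - (F*b + 2*13*(13 + 11)) = 4 - (F*b + 2*13*24) = 4 - (F*b + 624) = 4 - (624 + F*b) = 4 + (-624 - F*b) = -620 - F*b)
Y(-69, -231) - C(1/(532 + 433), 54) = (-620 - 1*(-231)*(-69)) - 1*665 = (-620 - 15939) - 665 = -16559 - 665 = -17224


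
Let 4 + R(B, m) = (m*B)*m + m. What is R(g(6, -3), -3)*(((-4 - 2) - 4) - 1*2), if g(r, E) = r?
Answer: -564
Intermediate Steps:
R(B, m) = -4 + m + B*m² (R(B, m) = -4 + ((m*B)*m + m) = -4 + ((B*m)*m + m) = -4 + (B*m² + m) = -4 + (m + B*m²) = -4 + m + B*m²)
R(g(6, -3), -3)*(((-4 - 2) - 4) - 1*2) = (-4 - 3 + 6*(-3)²)*(((-4 - 2) - 4) - 1*2) = (-4 - 3 + 6*9)*((-6 - 4) - 2) = (-4 - 3 + 54)*(-10 - 2) = 47*(-12) = -564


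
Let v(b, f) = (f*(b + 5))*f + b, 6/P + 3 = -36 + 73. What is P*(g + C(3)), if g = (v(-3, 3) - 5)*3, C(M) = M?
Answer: 99/17 ≈ 5.8235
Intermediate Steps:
P = 3/17 (P = 6/(-3 + (-36 + 73)) = 6/(-3 + 37) = 6/34 = 6*(1/34) = 3/17 ≈ 0.17647)
v(b, f) = b + f**2*(5 + b) (v(b, f) = (f*(5 + b))*f + b = f**2*(5 + b) + b = b + f**2*(5 + b))
g = 30 (g = ((-3 + 5*3**2 - 3*3**2) - 5)*3 = ((-3 + 5*9 - 3*9) - 5)*3 = ((-3 + 45 - 27) - 5)*3 = (15 - 5)*3 = 10*3 = 30)
P*(g + C(3)) = 3*(30 + 3)/17 = (3/17)*33 = 99/17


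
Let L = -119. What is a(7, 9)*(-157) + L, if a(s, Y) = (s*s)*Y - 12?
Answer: -67472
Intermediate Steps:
a(s, Y) = -12 + Y*s² (a(s, Y) = s²*Y - 12 = Y*s² - 12 = -12 + Y*s²)
a(7, 9)*(-157) + L = (-12 + 9*7²)*(-157) - 119 = (-12 + 9*49)*(-157) - 119 = (-12 + 441)*(-157) - 119 = 429*(-157) - 119 = -67353 - 119 = -67472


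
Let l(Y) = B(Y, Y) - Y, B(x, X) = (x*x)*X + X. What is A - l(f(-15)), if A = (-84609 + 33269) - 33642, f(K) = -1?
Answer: -84981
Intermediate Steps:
B(x, X) = X + X*x² (B(x, X) = x²*X + X = X*x² + X = X + X*x²)
l(Y) = -Y + Y*(1 + Y²) (l(Y) = Y*(1 + Y²) - Y = -Y + Y*(1 + Y²))
A = -84982 (A = -51340 - 33642 = -84982)
A - l(f(-15)) = -84982 - 1*(-1)³ = -84982 - 1*(-1) = -84982 + 1 = -84981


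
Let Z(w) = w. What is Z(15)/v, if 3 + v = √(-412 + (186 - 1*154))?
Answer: -45/389 - 30*I*√95/389 ≈ -0.11568 - 0.75168*I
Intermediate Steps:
v = -3 + 2*I*√95 (v = -3 + √(-412 + (186 - 1*154)) = -3 + √(-412 + (186 - 154)) = -3 + √(-412 + 32) = -3 + √(-380) = -3 + 2*I*√95 ≈ -3.0 + 19.494*I)
Z(15)/v = 15/(-3 + 2*I*√95)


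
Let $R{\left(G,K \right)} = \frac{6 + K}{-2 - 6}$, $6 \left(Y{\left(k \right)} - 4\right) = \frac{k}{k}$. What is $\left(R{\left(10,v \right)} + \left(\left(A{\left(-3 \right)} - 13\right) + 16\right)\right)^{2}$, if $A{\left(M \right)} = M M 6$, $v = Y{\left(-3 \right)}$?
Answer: $\frac{7155625}{2304} \approx 3105.7$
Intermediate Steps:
$Y{\left(k \right)} = \frac{25}{6}$ ($Y{\left(k \right)} = 4 + \frac{k \frac{1}{k}}{6} = 4 + \frac{1}{6} \cdot 1 = 4 + \frac{1}{6} = \frac{25}{6}$)
$v = \frac{25}{6} \approx 4.1667$
$R{\left(G,K \right)} = - \frac{3}{4} - \frac{K}{8}$ ($R{\left(G,K \right)} = \frac{6 + K}{-8} = \left(6 + K\right) \left(- \frac{1}{8}\right) = - \frac{3}{4} - \frac{K}{8}$)
$A{\left(M \right)} = 6 M^{2}$ ($A{\left(M \right)} = M^{2} \cdot 6 = 6 M^{2}$)
$\left(R{\left(10,v \right)} + \left(\left(A{\left(-3 \right)} - 13\right) + 16\right)\right)^{2} = \left(\left(- \frac{3}{4} - \frac{25}{48}\right) + \left(\left(6 \left(-3\right)^{2} - 13\right) + 16\right)\right)^{2} = \left(\left(- \frac{3}{4} - \frac{25}{48}\right) + \left(\left(6 \cdot 9 - 13\right) + 16\right)\right)^{2} = \left(- \frac{61}{48} + \left(\left(54 - 13\right) + 16\right)\right)^{2} = \left(- \frac{61}{48} + \left(41 + 16\right)\right)^{2} = \left(- \frac{61}{48} + 57\right)^{2} = \left(\frac{2675}{48}\right)^{2} = \frac{7155625}{2304}$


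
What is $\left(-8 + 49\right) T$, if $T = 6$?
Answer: $246$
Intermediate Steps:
$\left(-8 + 49\right) T = \left(-8 + 49\right) 6 = 41 \cdot 6 = 246$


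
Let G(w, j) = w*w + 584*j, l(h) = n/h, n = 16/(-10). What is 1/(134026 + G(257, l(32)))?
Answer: 5/1000229 ≈ 4.9989e-6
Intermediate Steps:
n = -8/5 (n = 16*(-⅒) = -8/5 ≈ -1.6000)
l(h) = -8/(5*h)
G(w, j) = w² + 584*j
1/(134026 + G(257, l(32))) = 1/(134026 + (257² + 584*(-8/5/32))) = 1/(134026 + (66049 + 584*(-8/5*1/32))) = 1/(134026 + (66049 + 584*(-1/20))) = 1/(134026 + (66049 - 146/5)) = 1/(134026 + 330099/5) = 1/(1000229/5) = 5/1000229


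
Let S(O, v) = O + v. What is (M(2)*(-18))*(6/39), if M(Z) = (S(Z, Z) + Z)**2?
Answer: -1296/13 ≈ -99.692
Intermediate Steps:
M(Z) = 9*Z**2 (M(Z) = ((Z + Z) + Z)**2 = (2*Z + Z)**2 = (3*Z)**2 = 9*Z**2)
(M(2)*(-18))*(6/39) = ((9*2**2)*(-18))*(6/39) = ((9*4)*(-18))*(6*(1/39)) = (36*(-18))*(2/13) = -648*2/13 = -1296/13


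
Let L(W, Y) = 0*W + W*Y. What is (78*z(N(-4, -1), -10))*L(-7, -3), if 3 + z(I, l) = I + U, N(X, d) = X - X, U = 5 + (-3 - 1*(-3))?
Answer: 3276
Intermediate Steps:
U = 5 (U = 5 + (-3 + 3) = 5 + 0 = 5)
L(W, Y) = W*Y (L(W, Y) = 0 + W*Y = W*Y)
N(X, d) = 0
z(I, l) = 2 + I (z(I, l) = -3 + (I + 5) = -3 + (5 + I) = 2 + I)
(78*z(N(-4, -1), -10))*L(-7, -3) = (78*(2 + 0))*(-7*(-3)) = (78*2)*21 = 156*21 = 3276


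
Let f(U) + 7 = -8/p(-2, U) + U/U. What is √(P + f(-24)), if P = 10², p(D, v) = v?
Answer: √849/3 ≈ 9.7125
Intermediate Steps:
f(U) = -6 - 8/U (f(U) = -7 + (-8/U + U/U) = -7 + (-8/U + 1) = -7 + (1 - 8/U) = -6 - 8/U)
P = 100
√(P + f(-24)) = √(100 + (-6 - 8/(-24))) = √(100 + (-6 - 8*(-1/24))) = √(100 + (-6 + ⅓)) = √(100 - 17/3) = √(283/3) = √849/3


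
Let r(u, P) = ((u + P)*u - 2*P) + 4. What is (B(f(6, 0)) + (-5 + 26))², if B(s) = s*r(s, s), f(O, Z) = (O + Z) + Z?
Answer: 164025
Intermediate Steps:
f(O, Z) = O + 2*Z
r(u, P) = 4 - 2*P + u*(P + u) (r(u, P) = ((P + u)*u - 2*P) + 4 = (u*(P + u) - 2*P) + 4 = (-2*P + u*(P + u)) + 4 = 4 - 2*P + u*(P + u))
B(s) = s*(4 - 2*s + 2*s²) (B(s) = s*(4 + s² - 2*s + s*s) = s*(4 + s² - 2*s + s²) = s*(4 - 2*s + 2*s²))
(B(f(6, 0)) + (-5 + 26))² = (2*(6 + 2*0)*(2 + (6 + 2*0)² - (6 + 2*0)) + (-5 + 26))² = (2*(6 + 0)*(2 + (6 + 0)² - (6 + 0)) + 21)² = (2*6*(2 + 6² - 1*6) + 21)² = (2*6*(2 + 36 - 6) + 21)² = (2*6*32 + 21)² = (384 + 21)² = 405² = 164025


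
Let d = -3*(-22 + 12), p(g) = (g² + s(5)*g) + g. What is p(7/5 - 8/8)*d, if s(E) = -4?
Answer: -156/5 ≈ -31.200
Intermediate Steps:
p(g) = g² - 3*g (p(g) = (g² - 4*g) + g = g² - 3*g)
d = 30 (d = -3*(-10) = 30)
p(7/5 - 8/8)*d = ((7/5 - 8/8)*(-3 + (7/5 - 8/8)))*30 = ((7*(⅕) - 8*⅛)*(-3 + (7*(⅕) - 8*⅛)))*30 = ((7/5 - 1)*(-3 + (7/5 - 1)))*30 = (2*(-3 + ⅖)/5)*30 = ((⅖)*(-13/5))*30 = -26/25*30 = -156/5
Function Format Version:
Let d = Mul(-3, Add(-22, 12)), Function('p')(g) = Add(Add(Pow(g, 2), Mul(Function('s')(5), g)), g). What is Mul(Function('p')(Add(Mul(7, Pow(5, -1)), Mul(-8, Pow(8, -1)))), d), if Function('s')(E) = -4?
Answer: Rational(-156, 5) ≈ -31.200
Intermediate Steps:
Function('p')(g) = Add(Pow(g, 2), Mul(-3, g)) (Function('p')(g) = Add(Add(Pow(g, 2), Mul(-4, g)), g) = Add(Pow(g, 2), Mul(-3, g)))
d = 30 (d = Mul(-3, -10) = 30)
Mul(Function('p')(Add(Mul(7, Pow(5, -1)), Mul(-8, Pow(8, -1)))), d) = Mul(Mul(Add(Mul(7, Pow(5, -1)), Mul(-8, Pow(8, -1))), Add(-3, Add(Mul(7, Pow(5, -1)), Mul(-8, Pow(8, -1))))), 30) = Mul(Mul(Add(Mul(7, Rational(1, 5)), Mul(-8, Rational(1, 8))), Add(-3, Add(Mul(7, Rational(1, 5)), Mul(-8, Rational(1, 8))))), 30) = Mul(Mul(Add(Rational(7, 5), -1), Add(-3, Add(Rational(7, 5), -1))), 30) = Mul(Mul(Rational(2, 5), Add(-3, Rational(2, 5))), 30) = Mul(Mul(Rational(2, 5), Rational(-13, 5)), 30) = Mul(Rational(-26, 25), 30) = Rational(-156, 5)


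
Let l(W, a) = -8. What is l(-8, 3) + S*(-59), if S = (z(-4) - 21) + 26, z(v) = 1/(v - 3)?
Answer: -2062/7 ≈ -294.57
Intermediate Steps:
z(v) = 1/(-3 + v)
S = 34/7 (S = (1/(-3 - 4) - 21) + 26 = (1/(-7) - 21) + 26 = (-⅐ - 21) + 26 = -148/7 + 26 = 34/7 ≈ 4.8571)
l(-8, 3) + S*(-59) = -8 + (34/7)*(-59) = -8 - 2006/7 = -2062/7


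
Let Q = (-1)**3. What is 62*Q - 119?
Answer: -181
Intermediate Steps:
Q = -1
62*Q - 119 = 62*(-1) - 119 = -62 - 119 = -181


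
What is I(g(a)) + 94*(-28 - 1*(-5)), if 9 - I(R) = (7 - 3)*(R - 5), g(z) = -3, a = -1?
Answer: -2121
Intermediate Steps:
I(R) = 29 - 4*R (I(R) = 9 - (7 - 3)*(R - 5) = 9 - 4*(-5 + R) = 9 - (-20 + 4*R) = 9 + (20 - 4*R) = 29 - 4*R)
I(g(a)) + 94*(-28 - 1*(-5)) = (29 - 4*(-3)) + 94*(-28 - 1*(-5)) = (29 + 12) + 94*(-28 + 5) = 41 + 94*(-23) = 41 - 2162 = -2121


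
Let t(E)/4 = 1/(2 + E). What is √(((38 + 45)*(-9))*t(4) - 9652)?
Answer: 5*I*√406 ≈ 100.75*I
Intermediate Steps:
t(E) = 4/(2 + E)
√(((38 + 45)*(-9))*t(4) - 9652) = √(((38 + 45)*(-9))*(4/(2 + 4)) - 9652) = √((83*(-9))*(4/6) - 9652) = √(-2988/6 - 9652) = √(-747*⅔ - 9652) = √(-498 - 9652) = √(-10150) = 5*I*√406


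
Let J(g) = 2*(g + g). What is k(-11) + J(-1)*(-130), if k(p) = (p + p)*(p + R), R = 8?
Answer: 586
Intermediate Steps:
J(g) = 4*g (J(g) = 2*(2*g) = 4*g)
k(p) = 2*p*(8 + p) (k(p) = (p + p)*(p + 8) = (2*p)*(8 + p) = 2*p*(8 + p))
k(-11) + J(-1)*(-130) = 2*(-11)*(8 - 11) + (4*(-1))*(-130) = 2*(-11)*(-3) - 4*(-130) = 66 + 520 = 586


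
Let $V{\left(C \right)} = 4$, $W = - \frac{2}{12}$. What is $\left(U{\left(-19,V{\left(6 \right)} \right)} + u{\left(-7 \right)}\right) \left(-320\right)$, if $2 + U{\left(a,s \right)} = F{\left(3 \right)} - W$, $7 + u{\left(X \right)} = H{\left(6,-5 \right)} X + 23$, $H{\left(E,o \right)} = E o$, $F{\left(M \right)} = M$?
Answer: $- \frac{218080}{3} \approx -72693.0$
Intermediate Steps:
$W = - \frac{1}{6}$ ($W = \left(-2\right) \frac{1}{12} = - \frac{1}{6} \approx -0.16667$)
$u{\left(X \right)} = 16 - 30 X$ ($u{\left(X \right)} = -7 + \left(6 \left(-5\right) X + 23\right) = -7 - \left(-23 + 30 X\right) = 16 - 30 X$)
$U{\left(a,s \right)} = \frac{7}{6}$ ($U{\left(a,s \right)} = -2 + \left(3 - - \frac{1}{6}\right) = -2 + \left(3 + \frac{1}{6}\right) = -2 + \frac{19}{6} = \frac{7}{6}$)
$\left(U{\left(-19,V{\left(6 \right)} \right)} + u{\left(-7 \right)}\right) \left(-320\right) = \left(\frac{7}{6} + \left(16 - -210\right)\right) \left(-320\right) = \left(\frac{7}{6} + \left(16 + 210\right)\right) \left(-320\right) = \left(\frac{7}{6} + 226\right) \left(-320\right) = \frac{1363}{6} \left(-320\right) = - \frac{218080}{3}$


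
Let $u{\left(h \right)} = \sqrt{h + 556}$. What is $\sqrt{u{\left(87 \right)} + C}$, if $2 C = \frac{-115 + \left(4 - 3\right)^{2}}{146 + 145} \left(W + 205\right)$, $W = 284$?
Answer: $\frac{\sqrt{-901227 + 9409 \sqrt{643}}}{97} \approx 8.392 i$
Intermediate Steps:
$u{\left(h \right)} = \sqrt{556 + h}$
$C = - \frac{9291}{97}$ ($C = \frac{\frac{-115 + \left(4 - 3\right)^{2}}{146 + 145} \left(284 + 205\right)}{2} = \frac{\frac{-115 + 1^{2}}{291} \cdot 489}{2} = \frac{\left(-115 + 1\right) \frac{1}{291} \cdot 489}{2} = \frac{\left(-114\right) \frac{1}{291} \cdot 489}{2} = \frac{\left(- \frac{38}{97}\right) 489}{2} = \frac{1}{2} \left(- \frac{18582}{97}\right) = - \frac{9291}{97} \approx -95.783$)
$\sqrt{u{\left(87 \right)} + C} = \sqrt{\sqrt{556 + 87} - \frac{9291}{97}} = \sqrt{\sqrt{643} - \frac{9291}{97}} = \sqrt{- \frac{9291}{97} + \sqrt{643}}$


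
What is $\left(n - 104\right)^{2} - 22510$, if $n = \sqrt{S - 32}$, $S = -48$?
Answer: $-11774 - 832 i \sqrt{5} \approx -11774.0 - 1860.4 i$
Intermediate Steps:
$n = 4 i \sqrt{5}$ ($n = \sqrt{-48 - 32} = \sqrt{-80} = 4 i \sqrt{5} \approx 8.9443 i$)
$\left(n - 104\right)^{2} - 22510 = \left(4 i \sqrt{5} - 104\right)^{2} - 22510 = \left(-104 + 4 i \sqrt{5}\right)^{2} - 22510 = -22510 + \left(-104 + 4 i \sqrt{5}\right)^{2}$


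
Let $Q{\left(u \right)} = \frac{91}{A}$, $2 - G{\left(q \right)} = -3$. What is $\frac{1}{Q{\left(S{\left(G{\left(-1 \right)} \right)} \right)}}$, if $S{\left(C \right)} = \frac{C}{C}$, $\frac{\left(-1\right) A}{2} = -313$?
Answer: $\frac{626}{91} \approx 6.8791$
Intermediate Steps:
$A = 626$ ($A = \left(-2\right) \left(-313\right) = 626$)
$G{\left(q \right)} = 5$ ($G{\left(q \right)} = 2 - -3 = 2 + 3 = 5$)
$S{\left(C \right)} = 1$
$Q{\left(u \right)} = \frac{91}{626}$
$\frac{1}{Q{\left(S{\left(G{\left(-1 \right)} \right)} \right)}} = \frac{1}{\frac{91}{626}} = \frac{626}{91}$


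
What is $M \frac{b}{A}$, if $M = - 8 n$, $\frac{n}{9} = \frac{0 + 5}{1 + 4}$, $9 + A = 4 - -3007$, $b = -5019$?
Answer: $\frac{180684}{1501} \approx 120.38$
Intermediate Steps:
$A = 3002$ ($A = -9 + \left(4 - -3007\right) = -9 + \left(4 + 3007\right) = -9 + 3011 = 3002$)
$n = 9$ ($n = 9 \frac{0 + 5}{1 + 4} = 9 \cdot \frac{5}{5} = 9 \cdot 5 \cdot \frac{1}{5} = 9 \cdot 1 = 9$)
$M = -72$ ($M = \left(-8\right) 9 = -72$)
$M \frac{b}{A} = - 72 \left(- \frac{5019}{3002}\right) = - 72 \left(\left(-5019\right) \frac{1}{3002}\right) = \left(-72\right) \left(- \frac{5019}{3002}\right) = \frac{180684}{1501}$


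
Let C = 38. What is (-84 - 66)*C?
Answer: -5700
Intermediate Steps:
(-84 - 66)*C = (-84 - 66)*38 = -150*38 = -5700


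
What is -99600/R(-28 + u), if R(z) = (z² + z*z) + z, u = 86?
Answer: -16600/1131 ≈ -14.677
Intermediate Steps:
R(z) = z + 2*z² (R(z) = (z² + z²) + z = 2*z² + z = z + 2*z²)
-99600/R(-28 + u) = -99600*1/((1 + 2*(-28 + 86))*(-28 + 86)) = -99600*1/(58*(1 + 2*58)) = -99600*1/(58*(1 + 116)) = -99600/(58*117) = -99600/6786 = -99600*1/6786 = -16600/1131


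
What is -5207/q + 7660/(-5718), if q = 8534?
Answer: -47572033/24398706 ≈ -1.9498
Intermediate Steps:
-5207/q + 7660/(-5718) = -5207/8534 + 7660/(-5718) = -5207*1/8534 + 7660*(-1/5718) = -5207/8534 - 3830/2859 = -47572033/24398706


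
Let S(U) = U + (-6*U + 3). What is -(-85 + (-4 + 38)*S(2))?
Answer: 323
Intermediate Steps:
S(U) = 3 - 5*U (S(U) = U + (3 - 6*U) = 3 - 5*U)
-(-85 + (-4 + 38)*S(2)) = -(-85 + (-4 + 38)*(3 - 5*2)) = -(-85 + 34*(3 - 10)) = -(-85 + 34*(-7)) = -(-85 - 238) = -1*(-323) = 323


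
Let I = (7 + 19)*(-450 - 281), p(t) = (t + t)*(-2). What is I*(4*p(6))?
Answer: 1824576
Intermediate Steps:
p(t) = -4*t (p(t) = (2*t)*(-2) = -4*t)
I = -19006 (I = 26*(-731) = -19006)
I*(4*p(6)) = -76024*(-4*6) = -76024*(-24) = -19006*(-96) = 1824576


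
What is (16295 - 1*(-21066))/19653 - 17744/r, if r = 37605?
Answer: 352079191/246350355 ≈ 1.4292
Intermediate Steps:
(16295 - 1*(-21066))/19653 - 17744/r = (16295 - 1*(-21066))/19653 - 17744/37605 = (16295 + 21066)*(1/19653) - 17744*1/37605 = 37361*(1/19653) - 17744/37605 = 37361/19653 - 17744/37605 = 352079191/246350355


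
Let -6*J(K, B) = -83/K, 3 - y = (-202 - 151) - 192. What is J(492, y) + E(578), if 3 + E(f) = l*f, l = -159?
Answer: -271303477/2952 ≈ -91905.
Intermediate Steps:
y = 548 (y = 3 - ((-202 - 151) - 192) = 3 - (-353 - 192) = 3 - 1*(-545) = 3 + 545 = 548)
J(K, B) = 83/(6*K) (J(K, B) = -(-83)/(6*K) = 83/(6*K))
E(f) = -3 - 159*f
J(492, y) + E(578) = (83/6)/492 + (-3 - 159*578) = (83/6)*(1/492) + (-3 - 91902) = 83/2952 - 91905 = -271303477/2952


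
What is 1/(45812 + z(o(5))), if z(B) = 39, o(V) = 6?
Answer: 1/45851 ≈ 2.1810e-5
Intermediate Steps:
1/(45812 + z(o(5))) = 1/(45812 + 39) = 1/45851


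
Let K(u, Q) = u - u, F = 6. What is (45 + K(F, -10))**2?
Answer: 2025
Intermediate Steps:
K(u, Q) = 0
(45 + K(F, -10))**2 = (45 + 0)**2 = 45**2 = 2025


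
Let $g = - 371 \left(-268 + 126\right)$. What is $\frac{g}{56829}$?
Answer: $\frac{52682}{56829} \approx 0.92703$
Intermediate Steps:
$g = 52682$ ($g = \left(-371\right) \left(-142\right) = 52682$)
$\frac{g}{56829} = \frac{52682}{56829}$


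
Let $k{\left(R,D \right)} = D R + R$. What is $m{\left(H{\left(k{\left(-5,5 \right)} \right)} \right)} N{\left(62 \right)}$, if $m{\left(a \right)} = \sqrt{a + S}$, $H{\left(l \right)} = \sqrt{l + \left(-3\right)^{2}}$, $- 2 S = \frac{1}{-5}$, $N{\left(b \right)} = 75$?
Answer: $\frac{15 \sqrt{10 + 100 i \sqrt{21}}}{2} \approx 114.77 + 112.3 i$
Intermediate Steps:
$S = \frac{1}{10}$ ($S = - \frac{1}{2 \left(-5\right)} = \left(- \frac{1}{2}\right) \left(- \frac{1}{5}\right) = \frac{1}{10} \approx 0.1$)
$k{\left(R,D \right)} = R + D R$
$H{\left(l \right)} = \sqrt{9 + l}$ ($H{\left(l \right)} = \sqrt{l + 9} = \sqrt{9 + l}$)
$m{\left(a \right)} = \sqrt{\frac{1}{10} + a}$ ($m{\left(a \right)} = \sqrt{a + \frac{1}{10}} = \sqrt{\frac{1}{10} + a}$)
$m{\left(H{\left(k{\left(-5,5 \right)} \right)} \right)} N{\left(62 \right)} = \frac{\sqrt{10 + 100 \sqrt{9 - 5 \left(1 + 5\right)}}}{10} \cdot 75 = \frac{\sqrt{10 + 100 \sqrt{9 - 30}}}{10} \cdot 75 = \frac{\sqrt{10 + 100 \sqrt{-21}}}{10} \cdot 75 = \frac{\sqrt{10 + 100 i \sqrt{21}}}{10} \cdot 75 = \frac{15 \sqrt{10 + 100 i \sqrt{21}}}{2}$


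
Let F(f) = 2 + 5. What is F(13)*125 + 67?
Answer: 942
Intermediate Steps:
F(f) = 7
F(13)*125 + 67 = 7*125 + 67 = 875 + 67 = 942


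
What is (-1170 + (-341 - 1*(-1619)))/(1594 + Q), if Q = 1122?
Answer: 27/679 ≈ 0.039764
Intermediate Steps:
(-1170 + (-341 - 1*(-1619)))/(1594 + Q) = (-1170 + (-341 - 1*(-1619)))/(1594 + 1122) = (-1170 + (-341 + 1619))/2716 = (-1170 + 1278)*(1/2716) = 108*(1/2716) = 27/679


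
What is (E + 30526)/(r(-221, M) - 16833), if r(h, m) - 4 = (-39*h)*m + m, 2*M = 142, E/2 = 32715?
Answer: 95956/595191 ≈ 0.16122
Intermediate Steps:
E = 65430 (E = 2*32715 = 65430)
M = 71 (M = (1/2)*142 = 71)
r(h, m) = 4 + m - 39*h*m (r(h, m) = 4 + ((-39*h)*m + m) = 4 + (-39*h*m + m) = 4 + (m - 39*h*m) = 4 + m - 39*h*m)
(E + 30526)/(r(-221, M) - 16833) = (65430 + 30526)/((4 + 71 - 39*(-221)*71) - 16833) = 95956/((4 + 71 + 611949) - 16833) = 95956/(612024 - 16833) = 95956/595191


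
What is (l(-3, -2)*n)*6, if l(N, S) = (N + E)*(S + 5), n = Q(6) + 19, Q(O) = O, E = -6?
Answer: -4050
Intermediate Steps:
n = 25 (n = 6 + 19 = 25)
l(N, S) = (-6 + N)*(5 + S) (l(N, S) = (N - 6)*(S + 5) = (-6 + N)*(5 + S))
(l(-3, -2)*n)*6 = ((-30 - 6*(-2) + 5*(-3) - 3*(-2))*25)*6 = ((-30 + 12 - 15 + 6)*25)*6 = -27*25*6 = -675*6 = -4050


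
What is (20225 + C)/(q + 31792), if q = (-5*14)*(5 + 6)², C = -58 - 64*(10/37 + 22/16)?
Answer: 742283/862914 ≈ 0.86020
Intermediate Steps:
C = -6042/37 (C = -58 - 64*(10*(1/37) + 22*(1/16)) = -58 - 64*(10/37 + 11/8) = -58 - 64*487/296 = -58 - 3896/37 = -6042/37 ≈ -163.30)
q = -8470 (q = -70*11² = -70*121 = -8470)
(20225 + C)/(q + 31792) = (20225 - 6042/37)/(-8470 + 31792) = (742283/37)/23322 = (742283/37)*(1/23322) = 742283/862914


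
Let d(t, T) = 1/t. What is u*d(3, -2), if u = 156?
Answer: 52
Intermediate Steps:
u*d(3, -2) = 156/3 = 156*(⅓) = 52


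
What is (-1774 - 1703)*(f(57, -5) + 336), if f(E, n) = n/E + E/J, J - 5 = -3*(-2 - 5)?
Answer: -30565331/26 ≈ -1.1756e+6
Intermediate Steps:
J = 26 (J = 5 - 3*(-2 - 5) = 5 - 3*(-7) = 5 + 21 = 26)
f(E, n) = E/26 + n/E (f(E, n) = n/E + E/26 = E/26 + n/E)
(-1774 - 1703)*(f(57, -5) + 336) = (-1774 - 1703)*(((1/26)*57 - 5/57) + 336) = -3477*((57/26 - 5*1/57) + 336) = -3477*((57/26 - 5/57) + 336) = -3477*(3119/1482 + 336) = -3477*501071/1482 = -30565331/26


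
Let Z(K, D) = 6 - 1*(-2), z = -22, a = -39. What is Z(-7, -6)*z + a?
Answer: -215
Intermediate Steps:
Z(K, D) = 8 (Z(K, D) = 6 + 2 = 8)
Z(-7, -6)*z + a = 8*(-22) - 39 = -176 - 39 = -215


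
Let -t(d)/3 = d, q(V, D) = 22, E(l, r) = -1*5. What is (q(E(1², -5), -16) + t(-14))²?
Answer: 4096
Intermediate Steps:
E(l, r) = -5
t(d) = -3*d
(q(E(1², -5), -16) + t(-14))² = (22 - 3*(-14))² = (22 + 42)² = 64² = 4096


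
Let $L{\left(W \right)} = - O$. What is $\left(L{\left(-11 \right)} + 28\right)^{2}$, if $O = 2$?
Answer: $676$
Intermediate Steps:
$L{\left(W \right)} = -2$ ($L{\left(W \right)} = \left(-1\right) 2 = -2$)
$\left(L{\left(-11 \right)} + 28\right)^{2} = \left(-2 + 28\right)^{2} = 26^{2} = 676$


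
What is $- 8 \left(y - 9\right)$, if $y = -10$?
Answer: $152$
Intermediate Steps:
$- 8 \left(y - 9\right) = - 8 \left(-10 - 9\right) = \left(-8\right) \left(-19\right) = 152$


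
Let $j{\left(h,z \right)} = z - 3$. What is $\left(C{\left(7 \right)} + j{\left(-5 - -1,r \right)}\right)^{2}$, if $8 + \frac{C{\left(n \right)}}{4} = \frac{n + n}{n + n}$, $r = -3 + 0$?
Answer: $1156$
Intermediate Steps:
$r = -3$
$C{\left(n \right)} = -28$ ($C{\left(n \right)} = -32 + 4 \frac{n + n}{n + n} = -32 + 4 \frac{2 n}{2 n} = -32 + 4 \cdot 2 n \frac{1}{2 n} = -32 + 4 \cdot 1 = -32 + 4 = -28$)
$j{\left(h,z \right)} = -3 + z$
$\left(C{\left(7 \right)} + j{\left(-5 - -1,r \right)}\right)^{2} = \left(-28 - 6\right)^{2} = \left(-34\right)^{2} = 1156$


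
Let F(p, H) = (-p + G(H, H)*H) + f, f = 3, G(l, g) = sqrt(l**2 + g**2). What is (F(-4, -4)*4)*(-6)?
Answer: -168 + 384*sqrt(2) ≈ 375.06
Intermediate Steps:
G(l, g) = sqrt(g**2 + l**2)
F(p, H) = 3 - p + H*sqrt(2)*sqrt(H**2) (F(p, H) = (-p + sqrt(H**2 + H**2)*H) + 3 = (-p + sqrt(2*H**2)*H) + 3 = (-p + (sqrt(2)*sqrt(H**2))*H) + 3 = (-p + H*sqrt(2)*sqrt(H**2)) + 3 = 3 - p + H*sqrt(2)*sqrt(H**2))
(F(-4, -4)*4)*(-6) = ((3 - 1*(-4) - 4*sqrt(2)*sqrt((-4)**2))*4)*(-6) = ((3 + 4 - 4*sqrt(2)*sqrt(16))*4)*(-6) = ((3 + 4 - 4*sqrt(2)*4)*4)*(-6) = ((3 + 4 - 16*sqrt(2))*4)*(-6) = ((7 - 16*sqrt(2))*4)*(-6) = (28 - 64*sqrt(2))*(-6) = -168 + 384*sqrt(2)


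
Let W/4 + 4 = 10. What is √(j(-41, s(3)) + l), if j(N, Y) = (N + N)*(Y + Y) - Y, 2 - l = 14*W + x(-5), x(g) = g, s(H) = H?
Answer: 2*I*√206 ≈ 28.705*I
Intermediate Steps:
W = 24 (W = -16 + 4*10 = -16 + 40 = 24)
l = -329 (l = 2 - (14*24 - 5) = 2 - (336 - 5) = 2 - 1*331 = 2 - 331 = -329)
j(N, Y) = -Y + 4*N*Y (j(N, Y) = (2*N)*(2*Y) - Y = 4*N*Y - Y = -Y + 4*N*Y)
√(j(-41, s(3)) + l) = √(3*(-1 + 4*(-41)) - 329) = √(3*(-1 - 164) - 329) = √(3*(-165) - 329) = √(-495 - 329) = √(-824) = 2*I*√206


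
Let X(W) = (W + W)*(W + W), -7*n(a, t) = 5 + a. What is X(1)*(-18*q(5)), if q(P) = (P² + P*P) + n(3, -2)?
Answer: -24624/7 ≈ -3517.7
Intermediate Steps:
n(a, t) = -5/7 - a/7 (n(a, t) = -(5 + a)/7 = -5/7 - a/7)
q(P) = -8/7 + 2*P² (q(P) = (P² + P*P) + (-5/7 - ⅐*3) = (P² + P²) + (-5/7 - 3/7) = 2*P² - 8/7 = -8/7 + 2*P²)
X(W) = 4*W² (X(W) = (2*W)*(2*W) = 4*W²)
X(1)*(-18*q(5)) = (4*1²)*(-18*(-8/7 + 2*5²)) = (4*1)*(-18*(-8/7 + 2*25)) = 4*(-18*(-8/7 + 50)) = 4*(-18*342/7) = 4*(-6156/7) = -24624/7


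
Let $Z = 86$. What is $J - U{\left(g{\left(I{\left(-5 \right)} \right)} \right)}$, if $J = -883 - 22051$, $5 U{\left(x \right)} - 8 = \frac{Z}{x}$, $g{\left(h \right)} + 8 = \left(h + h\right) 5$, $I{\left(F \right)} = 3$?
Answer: $- \frac{1261501}{55} \approx -22936.0$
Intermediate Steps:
$g{\left(h \right)} = -8 + 10 h$ ($g{\left(h \right)} = -8 + \left(h + h\right) 5 = -8 + 2 h 5 = -8 + 10 h$)
$U{\left(x \right)} = \frac{8}{5} + \frac{86}{5 x}$ ($U{\left(x \right)} = \frac{8}{5} + \frac{86 \frac{1}{x}}{5} = \frac{8}{5} + \frac{86}{5 x}$)
$J = -22934$
$J - U{\left(g{\left(I{\left(-5 \right)} \right)} \right)} = -22934 - \frac{2 \left(43 + 4 \left(-8 + 10 \cdot 3\right)\right)}{5 \left(-8 + 10 \cdot 3\right)} = -22934 - \frac{2 \left(43 + 4 \left(-8 + 30\right)\right)}{5 \left(-8 + 30\right)} = -22934 - \frac{2 \left(43 + 4 \cdot 22\right)}{5 \cdot 22} = -22934 - \frac{2}{5} \cdot \frac{1}{22} \left(43 + 88\right) = -22934 - \frac{2}{5} \cdot \frac{1}{22} \cdot 131 = -22934 - \frac{131}{55} = - \frac{1261501}{55}$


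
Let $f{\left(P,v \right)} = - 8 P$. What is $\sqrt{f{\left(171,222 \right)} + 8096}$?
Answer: $58 \sqrt{2} \approx 82.024$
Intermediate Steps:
$\sqrt{f{\left(171,222 \right)} + 8096} = \sqrt{\left(-8\right) 171 + 8096} = \sqrt{-1368 + 8096} = \sqrt{6728} = 58 \sqrt{2}$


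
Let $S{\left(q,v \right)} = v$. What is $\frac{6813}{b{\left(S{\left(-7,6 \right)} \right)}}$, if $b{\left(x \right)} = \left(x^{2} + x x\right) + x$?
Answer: $\frac{2271}{26} \approx 87.346$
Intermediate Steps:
$b{\left(x \right)} = x + 2 x^{2}$ ($b{\left(x \right)} = \left(x^{2} + x^{2}\right) + x = 2 x^{2} + x = x + 2 x^{2}$)
$\frac{6813}{b{\left(S{\left(-7,6 \right)} \right)}} = \frac{6813}{6 \left(1 + 2 \cdot 6\right)} = \frac{6813}{6 \left(1 + 12\right)} = \frac{6813}{6 \cdot 13} = \frac{6813}{78} = 6813 \cdot \frac{1}{78} = \frac{2271}{26}$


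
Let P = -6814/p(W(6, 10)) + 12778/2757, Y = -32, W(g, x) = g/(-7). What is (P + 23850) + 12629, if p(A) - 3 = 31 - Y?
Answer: 367769386/10109 ≈ 36380.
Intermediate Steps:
W(g, x) = -g/7 (W(g, x) = g*(-1/7) = -g/7)
p(A) = 66 (p(A) = 3 + (31 - 1*(-32)) = 3 + (31 + 32) = 3 + 63 = 66)
P = -996825/10109 (P = -6814/66 + 12778/2757 = -6814*1/66 + 12778*(1/2757) = -3407/33 + 12778/2757 = -996825/10109 ≈ -98.608)
(P + 23850) + 12629 = (-996825/10109 + 23850) + 12629 = 240102825/10109 + 12629 = 367769386/10109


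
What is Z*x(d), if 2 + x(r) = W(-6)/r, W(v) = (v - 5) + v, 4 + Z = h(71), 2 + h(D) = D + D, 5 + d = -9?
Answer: -748/7 ≈ -106.86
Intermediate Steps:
d = -14 (d = -5 - 9 = -14)
h(D) = -2 + 2*D (h(D) = -2 + (D + D) = -2 + 2*D)
Z = 136 (Z = -4 + (-2 + 2*71) = -4 + (-2 + 142) = -4 + 140 = 136)
W(v) = -5 + 2*v (W(v) = (-5 + v) + v = -5 + 2*v)
x(r) = -2 - 17/r (x(r) = -2 + (-5 + 2*(-6))/r = -2 + (-5 - 12)/r = -2 - 17/r)
Z*x(d) = 136*(-2 - 17/(-14)) = 136*(-2 - 17*(-1/14)) = 136*(-2 + 17/14) = 136*(-11/14) = -748/7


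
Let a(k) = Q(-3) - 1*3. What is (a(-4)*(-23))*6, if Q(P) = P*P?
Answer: -828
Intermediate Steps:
Q(P) = P²
a(k) = 6 (a(k) = (-3)² - 1*3 = 9 - 3 = 6)
(a(-4)*(-23))*6 = (6*(-23))*6 = -138*6 = -828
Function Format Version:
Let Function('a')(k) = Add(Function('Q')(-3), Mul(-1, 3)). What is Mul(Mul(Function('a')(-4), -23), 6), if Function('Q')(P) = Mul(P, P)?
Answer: -828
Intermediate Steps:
Function('Q')(P) = Pow(P, 2)
Function('a')(k) = 6 (Function('a')(k) = Add(Pow(-3, 2), Mul(-1, 3)) = Add(9, -3) = 6)
Mul(Mul(Function('a')(-4), -23), 6) = Mul(Mul(6, -23), 6) = Mul(-138, 6) = -828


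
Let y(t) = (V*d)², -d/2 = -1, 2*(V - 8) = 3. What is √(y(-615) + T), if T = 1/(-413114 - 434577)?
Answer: 5*√10376295620678/847691 ≈ 19.000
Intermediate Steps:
V = 19/2 (V = 8 + (½)*3 = 8 + 3/2 = 19/2 ≈ 9.5000)
d = 2 (d = -2*(-1) = 2)
y(t) = 361 (y(t) = ((19/2)*2)² = 19² = 361)
T = -1/847691 (T = 1/(-847691) = -1/847691 ≈ -1.1797e-6)
√(y(-615) + T) = √(361 - 1/847691) = √(306016450/847691) = 5*√10376295620678/847691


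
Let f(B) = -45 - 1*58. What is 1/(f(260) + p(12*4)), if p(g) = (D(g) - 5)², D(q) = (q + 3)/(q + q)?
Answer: -1024/85023 ≈ -0.012044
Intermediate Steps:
f(B) = -103 (f(B) = -45 - 58 = -103)
D(q) = (3 + q)/(2*q) (D(q) = (3 + q)/((2*q)) = (3 + q)*(1/(2*q)) = (3 + q)/(2*q))
p(g) = (-5 + (3 + g)/(2*g))² (p(g) = ((3 + g)/(2*g) - 5)² = (-5 + (3 + g)/(2*g))²)
1/(f(260) + p(12*4)) = 1/(-103 + 9*(-1 + 3*(12*4))²/(4*(12*4)²)) = 1/(-103 + (9/4)*(-1 + 3*48)²/48²) = 1/(-103 + (9/4)*(1/2304)*(-1 + 144)²) = 1/(-103 + (9/4)*(1/2304)*143²) = 1/(-103 + (9/4)*(1/2304)*20449) = 1/(-103 + 20449/1024) = 1/(-85023/1024) = -1024/85023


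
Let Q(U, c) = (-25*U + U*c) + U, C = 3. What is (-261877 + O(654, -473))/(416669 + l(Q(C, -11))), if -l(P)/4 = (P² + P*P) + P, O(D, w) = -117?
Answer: -261994/328889 ≈ -0.79660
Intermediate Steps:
Q(U, c) = -24*U + U*c
l(P) = -8*P² - 4*P (l(P) = -4*((P² + P*P) + P) = -4*((P² + P²) + P) = -4*(2*P² + P) = -4*(P + 2*P²) = -8*P² - 4*P)
(-261877 + O(654, -473))/(416669 + l(Q(C, -11))) = (-261877 - 117)/(416669 - 4*3*(-24 - 11)*(1 + 2*(3*(-24 - 11)))) = -261994/(416669 - 4*3*(-35)*(1 + 2*(3*(-35)))) = -261994/(416669 - 4*(-105)*(1 + 2*(-105))) = -261994/(416669 - 4*(-105)*(1 - 210)) = -261994/(416669 - 4*(-105)*(-209)) = -261994/(416669 - 87780) = -261994/328889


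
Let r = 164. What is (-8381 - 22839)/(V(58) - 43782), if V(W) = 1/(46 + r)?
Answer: 6556200/9194219 ≈ 0.71308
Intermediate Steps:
V(W) = 1/210 (V(W) = 1/(46 + 164) = 1/210)
(-8381 - 22839)/(V(58) - 43782) = (-8381 - 22839)/(1/210 - 43782) = -31220/(-9194219/210) = -31220*(-210/9194219) = 6556200/9194219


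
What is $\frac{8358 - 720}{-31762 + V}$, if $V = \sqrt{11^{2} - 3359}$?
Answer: $- \frac{121299078}{504413941} - \frac{3819 i \sqrt{3238}}{504413941} \approx -0.24048 - 0.00043083 i$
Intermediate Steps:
$V = i \sqrt{3238}$ ($V = \sqrt{121 - 3359} = \sqrt{-3238} = i \sqrt{3238} \approx 56.903 i$)
$\frac{8358 - 720}{-31762 + V} = \frac{8358 - 720}{-31762 + i \sqrt{3238}} = \frac{7638}{-31762 + i \sqrt{3238}}$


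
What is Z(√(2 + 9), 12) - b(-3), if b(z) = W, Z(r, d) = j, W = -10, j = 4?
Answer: 14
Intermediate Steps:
Z(r, d) = 4
b(z) = -10
Z(√(2 + 9), 12) - b(-3) = 4 - 1*(-10) = 4 + 10 = 14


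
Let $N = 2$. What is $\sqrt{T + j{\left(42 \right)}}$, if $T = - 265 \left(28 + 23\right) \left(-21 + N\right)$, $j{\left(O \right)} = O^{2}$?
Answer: $\sqrt{258549} \approx 508.48$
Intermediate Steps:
$T = 256785$ ($T = - 265 \left(28 + 23\right) \left(-21 + 2\right) = - 265 \cdot 51 \left(-19\right) = \left(-265\right) \left(-969\right) = 256785$)
$\sqrt{T + j{\left(42 \right)}} = \sqrt{256785 + 42^{2}} = \sqrt{256785 + 1764} = \sqrt{258549}$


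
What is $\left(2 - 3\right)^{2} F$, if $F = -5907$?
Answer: $-5907$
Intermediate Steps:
$\left(2 - 3\right)^{2} F = \left(2 - 3\right)^{2} \left(-5907\right) = \left(-1\right)^{2} \left(-5907\right) = 1 \left(-5907\right) = -5907$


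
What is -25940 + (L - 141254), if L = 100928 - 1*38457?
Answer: -104723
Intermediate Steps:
L = 62471 (L = 100928 - 38457 = 62471)
-25940 + (L - 141254) = -25940 + (62471 - 141254) = -25940 - 78783 = -104723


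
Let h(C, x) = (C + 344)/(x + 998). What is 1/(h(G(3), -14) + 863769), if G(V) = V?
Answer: 984/849949043 ≈ 1.1577e-6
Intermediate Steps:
h(C, x) = (344 + C)/(998 + x)
1/(h(G(3), -14) + 863769) = 1/((344 + 3)/(998 - 14) + 863769) = 1/(347/984 + 863769) = 1/(849949043/984) = 984/849949043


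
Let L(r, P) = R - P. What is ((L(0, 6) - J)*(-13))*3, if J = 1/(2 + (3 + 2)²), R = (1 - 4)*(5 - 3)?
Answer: 4225/9 ≈ 469.44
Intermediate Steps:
R = -6 (R = -3*2 = -6)
L(r, P) = -6 - P
J = 1/27 (J = 1/(2 + 5²) = 1/(2 + 25) = 1/27 ≈ 0.037037)
((L(0, 6) - J)*(-13))*3 = (((-6 - 1*6) - 1*1/27)*(-13))*3 = (((-6 - 6) - 1/27)*(-13))*3 = ((-12 - 1/27)*(-13))*3 = -325/27*(-13)*3 = (4225/27)*3 = 4225/9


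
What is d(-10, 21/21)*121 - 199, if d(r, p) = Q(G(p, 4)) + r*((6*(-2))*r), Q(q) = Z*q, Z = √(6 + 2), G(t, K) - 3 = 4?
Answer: -145399 + 1694*√2 ≈ -1.4300e+5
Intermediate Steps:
G(t, K) = 7 (G(t, K) = 3 + 4 = 7)
Z = 2*√2 (Z = √8 = 2*√2 ≈ 2.8284)
Q(q) = 2*q*√2 (Q(q) = (2*√2)*q = 2*q*√2)
d(r, p) = -12*r² + 14*√2 (d(r, p) = 2*7*√2 + r*((6*(-2))*r) = 14*√2 + r*(-12*r) = 14*√2 - 12*r² = -12*r² + 14*√2)
d(-10, 21/21)*121 - 199 = (-12*(-10)² + 14*√2)*121 - 199 = (-12*100 + 14*√2)*121 - 199 = (-1200 + 14*√2)*121 - 199 = (-145200 + 1694*√2) - 199 = -145399 + 1694*√2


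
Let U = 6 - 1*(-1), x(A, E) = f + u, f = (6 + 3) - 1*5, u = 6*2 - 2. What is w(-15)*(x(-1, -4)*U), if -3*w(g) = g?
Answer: 490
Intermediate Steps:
u = 10 (u = 12 - 2 = 10)
f = 4 (f = 9 - 5 = 4)
x(A, E) = 14 (x(A, E) = 4 + 10 = 14)
w(g) = -g/3
U = 7 (U = 6 + 1 = 7)
w(-15)*(x(-1, -4)*U) = (-1/3*(-15))*(14*7) = 5*98 = 490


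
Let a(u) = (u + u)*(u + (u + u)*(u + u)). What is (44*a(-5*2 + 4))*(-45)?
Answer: 3278880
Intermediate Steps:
a(u) = 2*u*(u + 4*u²) (a(u) = (2*u)*(u + (2*u)*(2*u)) = (2*u)*(u + 4*u²) = 2*u*(u + 4*u²))
(44*a(-5*2 + 4))*(-45) = (44*((-5*2 + 4)²*(2 + 8*(-5*2 + 4))))*(-45) = (44*((-10 + 4)²*(2 + 8*(-10 + 4))))*(-45) = (44*((-6)²*(2 + 8*(-6))))*(-45) = (44*(36*(2 - 48)))*(-45) = (44*(36*(-46)))*(-45) = (44*(-1656))*(-45) = -72864*(-45) = 3278880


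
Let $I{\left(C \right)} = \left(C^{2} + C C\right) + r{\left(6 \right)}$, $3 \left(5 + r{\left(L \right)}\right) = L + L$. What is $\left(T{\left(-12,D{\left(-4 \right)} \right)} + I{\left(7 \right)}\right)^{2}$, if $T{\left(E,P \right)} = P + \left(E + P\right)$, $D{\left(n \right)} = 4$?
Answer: $8649$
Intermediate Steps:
$T{\left(E,P \right)} = E + 2 P$
$r{\left(L \right)} = -5 + \frac{2 L}{3}$ ($r{\left(L \right)} = -5 + \frac{L + L}{3} = -5 + \frac{2 L}{3}$)
$I{\left(C \right)} = -1 + 2 C^{2}$ ($I{\left(C \right)} = \left(C^{2} + C C\right) + \left(-5 + \frac{2}{3} \cdot 6\right) = \left(C^{2} + C^{2}\right) + \left(-5 + 4\right) = 2 C^{2} - 1 = -1 + 2 C^{2}$)
$\left(T{\left(-12,D{\left(-4 \right)} \right)} + I{\left(7 \right)}\right)^{2} = \left(\left(-12 + 2 \cdot 4\right) - \left(1 - 2 \cdot 7^{2}\right)\right)^{2} = \left(\left(-12 + 8\right) + \left(-1 + 2 \cdot 49\right)\right)^{2} = \left(-4 + \left(-1 + 98\right)\right)^{2} = \left(-4 + 97\right)^{2} = 93^{2} = 8649$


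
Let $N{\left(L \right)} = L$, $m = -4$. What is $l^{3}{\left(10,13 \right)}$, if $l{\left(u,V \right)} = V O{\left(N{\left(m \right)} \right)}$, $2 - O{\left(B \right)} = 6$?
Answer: $-140608$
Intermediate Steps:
$O{\left(B \right)} = -4$ ($O{\left(B \right)} = 2 - 6 = -4$)
$l{\left(u,V \right)} = - 4 V$ ($l{\left(u,V \right)} = V \left(-4\right) = - 4 V$)
$l^{3}{\left(10,13 \right)} = \left(\left(-4\right) 13\right)^{3} = \left(-52\right)^{3} = -140608$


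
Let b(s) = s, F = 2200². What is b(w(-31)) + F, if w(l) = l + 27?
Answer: 4839996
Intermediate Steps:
F = 4840000
w(l) = 27 + l
b(w(-31)) + F = (27 - 31) + 4840000 = -4 + 4840000 = 4839996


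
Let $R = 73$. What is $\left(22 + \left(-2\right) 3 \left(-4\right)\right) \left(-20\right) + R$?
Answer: $-847$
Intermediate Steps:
$\left(22 + \left(-2\right) 3 \left(-4\right)\right) \left(-20\right) + R = \left(22 + \left(-2\right) 3 \left(-4\right)\right) \left(-20\right) + 73 = \left(22 - -24\right) \left(-20\right) + 73 = \left(22 + 24\right) \left(-20\right) + 73 = 46 \left(-20\right) + 73 = -920 + 73 = -847$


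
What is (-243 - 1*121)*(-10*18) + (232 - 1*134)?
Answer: 65618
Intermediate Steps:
(-243 - 1*121)*(-10*18) + (232 - 1*134) = (-243 - 121)*(-180) + (232 - 134) = -364*(-180) + 98 = 65520 + 98 = 65618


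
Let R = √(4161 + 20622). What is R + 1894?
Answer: 1894 + √24783 ≈ 2051.4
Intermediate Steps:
R = √24783 ≈ 157.43
R + 1894 = √24783 + 1894 = 1894 + √24783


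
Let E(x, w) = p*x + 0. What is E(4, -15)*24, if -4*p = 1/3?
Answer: -8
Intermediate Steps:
p = -1/12 (p = -1/4/3 = -1/4*1/3 = -1/12 ≈ -0.083333)
E(x, w) = -x/12 (E(x, w) = -x/12 + 0 = -x/12)
E(4, -15)*24 = -1/12*4*24 = -1/3*24 = -8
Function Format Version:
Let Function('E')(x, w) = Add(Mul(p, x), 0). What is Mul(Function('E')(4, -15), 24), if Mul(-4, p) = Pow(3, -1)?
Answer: -8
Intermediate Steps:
p = Rational(-1, 12) (p = Mul(Rational(-1, 4), Pow(3, -1)) = Mul(Rational(-1, 4), Rational(1, 3)) = Rational(-1, 12) ≈ -0.083333)
Function('E')(x, w) = Mul(Rational(-1, 12), x) (Function('E')(x, w) = Add(Mul(Rational(-1, 12), x), 0) = Mul(Rational(-1, 12), x))
Mul(Function('E')(4, -15), 24) = Mul(Mul(Rational(-1, 12), 4), 24) = Mul(Rational(-1, 3), 24) = -8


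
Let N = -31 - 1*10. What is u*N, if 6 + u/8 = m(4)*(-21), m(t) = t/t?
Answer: 8856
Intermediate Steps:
m(t) = 1
N = -41 (N = -31 - 10 = -41)
u = -216 (u = -48 + 8*(1*(-21)) = -48 + 8*(-21) = -48 - 168 = -216)
u*N = -216*(-41) = 8856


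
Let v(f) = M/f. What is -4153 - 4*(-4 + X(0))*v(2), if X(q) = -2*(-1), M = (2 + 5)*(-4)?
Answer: -4265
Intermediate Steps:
M = -28 (M = 7*(-4) = -28)
X(q) = 2
v(f) = -28/f
-4153 - 4*(-4 + X(0))*v(2) = -4153 - 4*(-4 + 2)*(-28/2) = -4153 - 4*(-2)*(-28*1/2) = -4153 - (-8)*(-14) = -4153 - 1*112 = -4153 - 112 = -4265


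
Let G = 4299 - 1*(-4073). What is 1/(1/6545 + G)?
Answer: 6545/54794741 ≈ 0.00011945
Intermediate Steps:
G = 8372 (G = 4299 + 4073 = 8372)
1/(1/6545 + G) = 1/(1/6545 + 8372) = 1/(54794741/6545) = 6545/54794741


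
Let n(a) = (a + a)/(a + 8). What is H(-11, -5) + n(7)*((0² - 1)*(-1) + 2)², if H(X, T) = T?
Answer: 17/5 ≈ 3.4000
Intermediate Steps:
n(a) = 2*a/(8 + a) (n(a) = (2*a)/(8 + a) = 2*a/(8 + a))
H(-11, -5) + n(7)*((0² - 1)*(-1) + 2)² = -5 + (2*7/(8 + 7))*((0² - 1)*(-1) + 2)² = -5 + (2*7/15)*((0 - 1)*(-1) + 2)² = -5 + (2*7*(1/15))*(-1*(-1) + 2)² = -5 + 14*(1 + 2)²/15 = -5 + (14/15)*3² = -5 + (14/15)*9 = -5 + 42/5 = 17/5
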